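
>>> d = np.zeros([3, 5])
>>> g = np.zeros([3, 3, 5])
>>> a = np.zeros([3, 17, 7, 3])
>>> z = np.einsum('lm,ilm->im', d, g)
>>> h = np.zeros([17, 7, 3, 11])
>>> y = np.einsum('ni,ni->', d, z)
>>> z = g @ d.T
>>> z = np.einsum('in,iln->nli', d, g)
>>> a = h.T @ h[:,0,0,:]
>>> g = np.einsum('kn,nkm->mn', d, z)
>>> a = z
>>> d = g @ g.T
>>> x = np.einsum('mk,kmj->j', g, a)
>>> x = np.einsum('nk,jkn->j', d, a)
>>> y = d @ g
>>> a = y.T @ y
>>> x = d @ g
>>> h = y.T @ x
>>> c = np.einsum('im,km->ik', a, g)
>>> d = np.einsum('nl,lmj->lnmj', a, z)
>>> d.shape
(5, 5, 3, 3)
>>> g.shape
(3, 5)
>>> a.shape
(5, 5)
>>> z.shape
(5, 3, 3)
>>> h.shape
(5, 5)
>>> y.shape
(3, 5)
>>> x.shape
(3, 5)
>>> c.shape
(5, 3)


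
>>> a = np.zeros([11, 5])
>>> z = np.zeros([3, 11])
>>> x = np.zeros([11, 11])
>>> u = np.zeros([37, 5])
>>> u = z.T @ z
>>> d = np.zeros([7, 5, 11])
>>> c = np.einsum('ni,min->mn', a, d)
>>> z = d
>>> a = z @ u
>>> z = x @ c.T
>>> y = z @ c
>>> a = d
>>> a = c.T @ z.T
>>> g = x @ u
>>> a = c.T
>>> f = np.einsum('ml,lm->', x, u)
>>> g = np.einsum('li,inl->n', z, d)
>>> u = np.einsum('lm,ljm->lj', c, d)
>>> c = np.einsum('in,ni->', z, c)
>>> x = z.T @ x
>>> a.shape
(11, 7)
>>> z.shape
(11, 7)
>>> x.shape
(7, 11)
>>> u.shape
(7, 5)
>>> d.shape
(7, 5, 11)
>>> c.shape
()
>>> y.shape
(11, 11)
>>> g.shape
(5,)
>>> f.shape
()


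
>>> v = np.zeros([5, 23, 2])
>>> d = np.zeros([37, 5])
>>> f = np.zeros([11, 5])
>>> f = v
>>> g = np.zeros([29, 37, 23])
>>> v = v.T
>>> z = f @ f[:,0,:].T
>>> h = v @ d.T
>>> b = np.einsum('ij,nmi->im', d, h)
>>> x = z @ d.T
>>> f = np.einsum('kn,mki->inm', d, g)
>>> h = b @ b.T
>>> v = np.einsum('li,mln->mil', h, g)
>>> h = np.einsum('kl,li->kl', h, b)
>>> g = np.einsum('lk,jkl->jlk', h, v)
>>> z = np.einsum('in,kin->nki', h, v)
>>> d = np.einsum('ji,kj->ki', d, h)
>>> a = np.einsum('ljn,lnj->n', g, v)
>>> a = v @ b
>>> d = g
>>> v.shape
(29, 37, 37)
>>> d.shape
(29, 37, 37)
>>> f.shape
(23, 5, 29)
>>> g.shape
(29, 37, 37)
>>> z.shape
(37, 29, 37)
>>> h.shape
(37, 37)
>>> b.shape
(37, 23)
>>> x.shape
(5, 23, 37)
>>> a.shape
(29, 37, 23)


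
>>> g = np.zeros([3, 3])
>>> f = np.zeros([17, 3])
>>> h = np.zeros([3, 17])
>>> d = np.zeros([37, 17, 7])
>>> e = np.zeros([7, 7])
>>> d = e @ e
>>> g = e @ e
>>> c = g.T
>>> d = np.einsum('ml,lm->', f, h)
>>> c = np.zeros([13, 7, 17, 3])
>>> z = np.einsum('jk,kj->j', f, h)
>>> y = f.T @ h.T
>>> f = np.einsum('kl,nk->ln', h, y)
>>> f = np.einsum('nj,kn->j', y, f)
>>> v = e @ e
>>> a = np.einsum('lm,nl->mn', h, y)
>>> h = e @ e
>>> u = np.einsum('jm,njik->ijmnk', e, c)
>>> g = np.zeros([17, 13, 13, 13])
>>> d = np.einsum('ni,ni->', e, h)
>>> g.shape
(17, 13, 13, 13)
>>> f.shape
(3,)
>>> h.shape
(7, 7)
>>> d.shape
()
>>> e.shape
(7, 7)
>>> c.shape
(13, 7, 17, 3)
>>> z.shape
(17,)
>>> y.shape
(3, 3)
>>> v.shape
(7, 7)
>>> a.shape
(17, 3)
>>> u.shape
(17, 7, 7, 13, 3)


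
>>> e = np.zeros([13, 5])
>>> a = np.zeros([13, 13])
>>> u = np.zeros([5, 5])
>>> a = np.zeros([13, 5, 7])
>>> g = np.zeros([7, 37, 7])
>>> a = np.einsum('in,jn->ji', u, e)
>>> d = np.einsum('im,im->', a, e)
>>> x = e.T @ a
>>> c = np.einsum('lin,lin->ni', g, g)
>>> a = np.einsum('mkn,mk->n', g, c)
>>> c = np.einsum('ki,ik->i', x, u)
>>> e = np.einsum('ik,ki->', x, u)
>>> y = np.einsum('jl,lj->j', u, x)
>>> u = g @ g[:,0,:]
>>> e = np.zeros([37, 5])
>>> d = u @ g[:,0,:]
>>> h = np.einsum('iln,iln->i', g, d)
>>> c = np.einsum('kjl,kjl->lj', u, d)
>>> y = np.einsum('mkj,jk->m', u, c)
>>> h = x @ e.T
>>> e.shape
(37, 5)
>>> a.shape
(7,)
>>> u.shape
(7, 37, 7)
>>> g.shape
(7, 37, 7)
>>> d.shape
(7, 37, 7)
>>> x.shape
(5, 5)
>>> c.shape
(7, 37)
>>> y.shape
(7,)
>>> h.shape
(5, 37)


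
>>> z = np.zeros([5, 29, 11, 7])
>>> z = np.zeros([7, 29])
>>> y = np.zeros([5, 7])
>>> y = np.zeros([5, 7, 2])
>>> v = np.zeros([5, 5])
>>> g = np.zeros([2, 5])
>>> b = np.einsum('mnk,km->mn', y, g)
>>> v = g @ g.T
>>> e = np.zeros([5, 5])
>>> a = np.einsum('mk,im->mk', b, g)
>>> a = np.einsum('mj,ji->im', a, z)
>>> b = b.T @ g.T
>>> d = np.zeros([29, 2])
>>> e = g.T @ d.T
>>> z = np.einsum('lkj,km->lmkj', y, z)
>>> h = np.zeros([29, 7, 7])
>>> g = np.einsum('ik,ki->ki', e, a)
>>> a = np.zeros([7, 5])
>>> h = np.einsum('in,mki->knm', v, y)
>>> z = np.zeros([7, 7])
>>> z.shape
(7, 7)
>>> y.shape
(5, 7, 2)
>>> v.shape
(2, 2)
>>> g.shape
(29, 5)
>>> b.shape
(7, 2)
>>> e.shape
(5, 29)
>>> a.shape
(7, 5)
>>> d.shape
(29, 2)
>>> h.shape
(7, 2, 5)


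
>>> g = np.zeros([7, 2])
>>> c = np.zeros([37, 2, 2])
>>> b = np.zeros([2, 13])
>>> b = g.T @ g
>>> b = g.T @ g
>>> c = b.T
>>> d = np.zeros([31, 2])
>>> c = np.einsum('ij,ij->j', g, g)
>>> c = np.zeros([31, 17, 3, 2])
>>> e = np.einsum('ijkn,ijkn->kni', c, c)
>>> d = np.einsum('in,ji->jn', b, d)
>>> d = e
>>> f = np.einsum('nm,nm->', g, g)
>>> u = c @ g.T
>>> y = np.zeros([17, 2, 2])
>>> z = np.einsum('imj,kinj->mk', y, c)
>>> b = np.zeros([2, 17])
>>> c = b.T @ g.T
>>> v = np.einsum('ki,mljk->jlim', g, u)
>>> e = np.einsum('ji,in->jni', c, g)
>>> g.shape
(7, 2)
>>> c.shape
(17, 7)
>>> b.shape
(2, 17)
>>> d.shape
(3, 2, 31)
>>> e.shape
(17, 2, 7)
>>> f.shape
()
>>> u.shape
(31, 17, 3, 7)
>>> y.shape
(17, 2, 2)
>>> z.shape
(2, 31)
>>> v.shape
(3, 17, 2, 31)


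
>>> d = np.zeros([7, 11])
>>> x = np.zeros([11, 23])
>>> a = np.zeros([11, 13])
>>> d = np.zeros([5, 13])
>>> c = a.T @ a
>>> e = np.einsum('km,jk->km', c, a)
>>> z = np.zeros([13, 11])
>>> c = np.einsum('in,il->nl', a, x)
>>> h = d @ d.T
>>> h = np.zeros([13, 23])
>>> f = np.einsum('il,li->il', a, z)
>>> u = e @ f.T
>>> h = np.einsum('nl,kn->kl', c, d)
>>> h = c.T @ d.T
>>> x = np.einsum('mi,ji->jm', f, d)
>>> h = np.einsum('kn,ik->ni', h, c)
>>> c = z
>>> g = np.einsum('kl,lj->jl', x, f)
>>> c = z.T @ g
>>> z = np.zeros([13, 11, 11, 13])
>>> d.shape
(5, 13)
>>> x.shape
(5, 11)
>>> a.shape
(11, 13)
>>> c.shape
(11, 11)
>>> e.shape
(13, 13)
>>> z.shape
(13, 11, 11, 13)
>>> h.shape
(5, 13)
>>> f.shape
(11, 13)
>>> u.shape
(13, 11)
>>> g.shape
(13, 11)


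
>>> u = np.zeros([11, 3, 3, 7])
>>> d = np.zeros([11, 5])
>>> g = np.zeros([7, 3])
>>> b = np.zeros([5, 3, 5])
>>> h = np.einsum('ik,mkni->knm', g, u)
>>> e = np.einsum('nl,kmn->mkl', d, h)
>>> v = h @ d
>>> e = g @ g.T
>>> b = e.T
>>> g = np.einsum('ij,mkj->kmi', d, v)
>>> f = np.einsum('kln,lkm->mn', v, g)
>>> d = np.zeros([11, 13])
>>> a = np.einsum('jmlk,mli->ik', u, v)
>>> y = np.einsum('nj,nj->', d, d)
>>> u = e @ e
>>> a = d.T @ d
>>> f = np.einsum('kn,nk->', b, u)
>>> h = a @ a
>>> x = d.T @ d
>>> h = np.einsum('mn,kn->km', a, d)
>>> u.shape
(7, 7)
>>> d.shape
(11, 13)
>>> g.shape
(3, 3, 11)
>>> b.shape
(7, 7)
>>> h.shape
(11, 13)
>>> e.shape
(7, 7)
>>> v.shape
(3, 3, 5)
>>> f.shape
()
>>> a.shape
(13, 13)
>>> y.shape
()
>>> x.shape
(13, 13)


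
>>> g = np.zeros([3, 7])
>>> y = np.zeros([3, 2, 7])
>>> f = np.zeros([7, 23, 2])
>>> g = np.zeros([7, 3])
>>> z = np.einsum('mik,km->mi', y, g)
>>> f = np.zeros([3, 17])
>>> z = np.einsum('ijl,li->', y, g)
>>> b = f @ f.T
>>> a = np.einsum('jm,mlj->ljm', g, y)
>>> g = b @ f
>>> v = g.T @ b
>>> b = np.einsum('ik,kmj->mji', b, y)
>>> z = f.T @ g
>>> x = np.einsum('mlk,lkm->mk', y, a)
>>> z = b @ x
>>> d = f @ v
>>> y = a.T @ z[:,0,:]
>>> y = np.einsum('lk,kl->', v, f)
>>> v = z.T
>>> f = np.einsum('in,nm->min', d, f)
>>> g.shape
(3, 17)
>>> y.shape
()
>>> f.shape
(17, 3, 3)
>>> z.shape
(2, 7, 7)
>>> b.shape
(2, 7, 3)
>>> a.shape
(2, 7, 3)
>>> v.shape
(7, 7, 2)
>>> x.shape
(3, 7)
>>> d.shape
(3, 3)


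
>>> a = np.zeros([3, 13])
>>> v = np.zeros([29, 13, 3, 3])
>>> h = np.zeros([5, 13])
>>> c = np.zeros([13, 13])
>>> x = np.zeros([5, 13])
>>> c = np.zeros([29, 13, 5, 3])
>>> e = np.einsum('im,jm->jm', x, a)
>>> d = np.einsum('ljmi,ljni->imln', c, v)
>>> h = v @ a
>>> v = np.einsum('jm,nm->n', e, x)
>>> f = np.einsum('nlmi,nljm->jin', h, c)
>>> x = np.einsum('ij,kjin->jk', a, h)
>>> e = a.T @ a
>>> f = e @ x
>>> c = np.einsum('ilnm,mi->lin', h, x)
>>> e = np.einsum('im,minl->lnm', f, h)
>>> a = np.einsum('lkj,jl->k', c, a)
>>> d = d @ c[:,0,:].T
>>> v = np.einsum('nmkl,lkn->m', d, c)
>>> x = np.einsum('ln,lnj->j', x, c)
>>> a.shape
(29,)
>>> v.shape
(5,)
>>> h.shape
(29, 13, 3, 13)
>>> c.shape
(13, 29, 3)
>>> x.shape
(3,)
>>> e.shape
(13, 3, 29)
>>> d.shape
(3, 5, 29, 13)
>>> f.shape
(13, 29)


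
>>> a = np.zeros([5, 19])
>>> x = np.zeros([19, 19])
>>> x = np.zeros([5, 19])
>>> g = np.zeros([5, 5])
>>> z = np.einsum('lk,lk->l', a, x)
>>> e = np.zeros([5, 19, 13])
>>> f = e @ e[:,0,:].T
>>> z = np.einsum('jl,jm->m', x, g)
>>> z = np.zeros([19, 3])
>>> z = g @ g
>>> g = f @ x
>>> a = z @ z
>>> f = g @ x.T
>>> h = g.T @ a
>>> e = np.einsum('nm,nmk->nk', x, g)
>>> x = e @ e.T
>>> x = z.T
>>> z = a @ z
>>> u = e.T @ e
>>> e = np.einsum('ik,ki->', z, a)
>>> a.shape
(5, 5)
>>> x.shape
(5, 5)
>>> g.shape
(5, 19, 19)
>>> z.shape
(5, 5)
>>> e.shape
()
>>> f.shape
(5, 19, 5)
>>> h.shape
(19, 19, 5)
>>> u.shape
(19, 19)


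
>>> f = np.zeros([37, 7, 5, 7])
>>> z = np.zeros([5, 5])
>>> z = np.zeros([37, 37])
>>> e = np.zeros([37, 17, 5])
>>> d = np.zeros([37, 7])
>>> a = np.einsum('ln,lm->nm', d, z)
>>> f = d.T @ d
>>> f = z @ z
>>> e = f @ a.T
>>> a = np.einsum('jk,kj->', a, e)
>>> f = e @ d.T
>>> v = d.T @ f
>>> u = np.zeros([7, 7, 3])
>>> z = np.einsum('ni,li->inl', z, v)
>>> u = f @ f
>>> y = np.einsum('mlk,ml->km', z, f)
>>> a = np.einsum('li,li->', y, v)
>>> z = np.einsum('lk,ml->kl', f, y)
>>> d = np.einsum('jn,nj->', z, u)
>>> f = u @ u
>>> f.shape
(37, 37)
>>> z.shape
(37, 37)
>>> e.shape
(37, 7)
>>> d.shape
()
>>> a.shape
()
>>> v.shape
(7, 37)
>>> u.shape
(37, 37)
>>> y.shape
(7, 37)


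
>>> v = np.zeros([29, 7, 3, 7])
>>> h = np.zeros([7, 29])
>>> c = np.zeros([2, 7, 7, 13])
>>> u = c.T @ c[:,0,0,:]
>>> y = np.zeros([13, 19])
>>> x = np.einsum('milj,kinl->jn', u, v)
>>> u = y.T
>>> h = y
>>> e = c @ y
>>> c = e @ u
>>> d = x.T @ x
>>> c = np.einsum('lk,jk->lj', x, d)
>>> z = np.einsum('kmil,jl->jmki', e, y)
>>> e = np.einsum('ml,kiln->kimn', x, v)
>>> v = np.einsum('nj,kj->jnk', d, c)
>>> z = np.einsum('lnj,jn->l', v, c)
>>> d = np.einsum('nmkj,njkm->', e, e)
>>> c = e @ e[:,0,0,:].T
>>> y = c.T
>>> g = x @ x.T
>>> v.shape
(3, 3, 13)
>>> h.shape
(13, 19)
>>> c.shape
(29, 7, 13, 29)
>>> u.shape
(19, 13)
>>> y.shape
(29, 13, 7, 29)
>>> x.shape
(13, 3)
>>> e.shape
(29, 7, 13, 7)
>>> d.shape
()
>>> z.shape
(3,)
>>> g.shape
(13, 13)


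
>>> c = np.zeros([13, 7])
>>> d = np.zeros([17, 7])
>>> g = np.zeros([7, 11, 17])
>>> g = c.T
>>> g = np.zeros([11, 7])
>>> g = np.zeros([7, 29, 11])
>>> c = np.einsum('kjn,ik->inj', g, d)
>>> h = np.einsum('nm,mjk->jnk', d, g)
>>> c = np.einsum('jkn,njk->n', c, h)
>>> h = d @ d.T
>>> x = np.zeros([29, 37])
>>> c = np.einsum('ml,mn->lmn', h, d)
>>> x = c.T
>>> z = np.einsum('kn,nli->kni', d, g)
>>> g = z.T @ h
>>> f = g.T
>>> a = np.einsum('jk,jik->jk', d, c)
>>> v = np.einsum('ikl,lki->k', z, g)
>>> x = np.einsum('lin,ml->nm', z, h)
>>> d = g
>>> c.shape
(17, 17, 7)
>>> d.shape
(11, 7, 17)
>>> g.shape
(11, 7, 17)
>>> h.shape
(17, 17)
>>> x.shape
(11, 17)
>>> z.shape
(17, 7, 11)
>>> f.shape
(17, 7, 11)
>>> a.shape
(17, 7)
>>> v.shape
(7,)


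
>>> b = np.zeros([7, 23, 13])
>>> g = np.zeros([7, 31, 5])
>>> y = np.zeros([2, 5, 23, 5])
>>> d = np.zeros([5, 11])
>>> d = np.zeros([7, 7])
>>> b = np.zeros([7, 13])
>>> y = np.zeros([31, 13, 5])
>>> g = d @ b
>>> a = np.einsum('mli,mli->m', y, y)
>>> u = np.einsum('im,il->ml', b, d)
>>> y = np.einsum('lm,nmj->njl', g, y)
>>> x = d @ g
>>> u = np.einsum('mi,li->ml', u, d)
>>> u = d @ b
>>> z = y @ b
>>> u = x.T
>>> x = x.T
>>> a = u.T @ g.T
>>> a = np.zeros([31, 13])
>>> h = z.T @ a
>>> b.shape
(7, 13)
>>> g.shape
(7, 13)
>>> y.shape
(31, 5, 7)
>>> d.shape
(7, 7)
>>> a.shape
(31, 13)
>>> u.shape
(13, 7)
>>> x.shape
(13, 7)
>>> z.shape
(31, 5, 13)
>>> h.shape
(13, 5, 13)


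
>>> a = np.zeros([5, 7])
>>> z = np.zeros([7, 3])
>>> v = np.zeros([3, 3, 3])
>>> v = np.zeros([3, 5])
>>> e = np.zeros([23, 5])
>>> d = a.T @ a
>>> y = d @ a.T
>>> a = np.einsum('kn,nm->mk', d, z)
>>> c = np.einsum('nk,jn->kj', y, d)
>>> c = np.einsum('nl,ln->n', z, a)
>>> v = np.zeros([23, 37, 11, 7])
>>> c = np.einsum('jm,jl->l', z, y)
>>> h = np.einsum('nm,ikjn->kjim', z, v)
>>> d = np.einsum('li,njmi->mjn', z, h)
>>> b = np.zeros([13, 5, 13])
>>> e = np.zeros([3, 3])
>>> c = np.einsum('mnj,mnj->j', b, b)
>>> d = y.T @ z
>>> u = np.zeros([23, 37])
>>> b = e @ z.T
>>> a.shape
(3, 7)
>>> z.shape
(7, 3)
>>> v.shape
(23, 37, 11, 7)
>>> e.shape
(3, 3)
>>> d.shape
(5, 3)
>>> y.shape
(7, 5)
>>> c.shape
(13,)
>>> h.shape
(37, 11, 23, 3)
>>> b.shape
(3, 7)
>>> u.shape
(23, 37)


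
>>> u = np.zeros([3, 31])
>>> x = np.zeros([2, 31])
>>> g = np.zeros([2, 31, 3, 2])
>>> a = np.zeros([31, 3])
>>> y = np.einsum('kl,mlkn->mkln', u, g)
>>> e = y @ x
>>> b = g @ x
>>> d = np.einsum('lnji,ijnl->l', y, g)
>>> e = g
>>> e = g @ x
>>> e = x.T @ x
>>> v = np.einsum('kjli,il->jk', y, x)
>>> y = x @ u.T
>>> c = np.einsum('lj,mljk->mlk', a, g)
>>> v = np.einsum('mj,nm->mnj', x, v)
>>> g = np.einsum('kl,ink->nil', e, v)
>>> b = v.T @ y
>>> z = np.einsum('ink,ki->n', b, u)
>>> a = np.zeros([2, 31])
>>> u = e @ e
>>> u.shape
(31, 31)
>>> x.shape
(2, 31)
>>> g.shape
(3, 2, 31)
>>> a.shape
(2, 31)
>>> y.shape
(2, 3)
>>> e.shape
(31, 31)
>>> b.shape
(31, 3, 3)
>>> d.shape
(2,)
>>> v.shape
(2, 3, 31)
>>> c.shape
(2, 31, 2)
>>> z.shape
(3,)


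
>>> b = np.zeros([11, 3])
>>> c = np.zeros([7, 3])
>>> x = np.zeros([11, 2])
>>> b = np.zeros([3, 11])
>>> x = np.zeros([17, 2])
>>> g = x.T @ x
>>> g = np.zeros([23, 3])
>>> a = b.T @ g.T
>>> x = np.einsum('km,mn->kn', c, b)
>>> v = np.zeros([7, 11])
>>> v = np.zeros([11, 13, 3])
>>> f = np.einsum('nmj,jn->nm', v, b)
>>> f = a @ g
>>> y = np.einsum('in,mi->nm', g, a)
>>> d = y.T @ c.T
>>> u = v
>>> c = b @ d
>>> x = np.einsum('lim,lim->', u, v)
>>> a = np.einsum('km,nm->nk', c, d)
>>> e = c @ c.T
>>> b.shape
(3, 11)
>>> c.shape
(3, 7)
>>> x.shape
()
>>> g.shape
(23, 3)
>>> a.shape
(11, 3)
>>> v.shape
(11, 13, 3)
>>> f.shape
(11, 3)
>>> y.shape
(3, 11)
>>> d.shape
(11, 7)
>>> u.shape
(11, 13, 3)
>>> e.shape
(3, 3)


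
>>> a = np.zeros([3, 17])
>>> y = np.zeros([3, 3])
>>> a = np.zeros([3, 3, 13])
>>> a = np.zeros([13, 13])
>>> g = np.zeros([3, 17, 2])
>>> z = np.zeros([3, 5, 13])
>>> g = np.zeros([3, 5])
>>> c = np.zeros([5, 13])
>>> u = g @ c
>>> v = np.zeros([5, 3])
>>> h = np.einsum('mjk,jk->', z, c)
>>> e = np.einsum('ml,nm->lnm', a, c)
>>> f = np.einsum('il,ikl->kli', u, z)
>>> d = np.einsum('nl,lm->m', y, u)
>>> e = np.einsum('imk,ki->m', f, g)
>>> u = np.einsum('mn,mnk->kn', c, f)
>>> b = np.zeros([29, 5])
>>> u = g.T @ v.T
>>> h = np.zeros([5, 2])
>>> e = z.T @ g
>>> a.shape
(13, 13)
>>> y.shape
(3, 3)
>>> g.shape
(3, 5)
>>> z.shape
(3, 5, 13)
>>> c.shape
(5, 13)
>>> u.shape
(5, 5)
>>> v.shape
(5, 3)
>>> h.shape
(5, 2)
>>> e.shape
(13, 5, 5)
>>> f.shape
(5, 13, 3)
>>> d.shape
(13,)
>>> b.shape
(29, 5)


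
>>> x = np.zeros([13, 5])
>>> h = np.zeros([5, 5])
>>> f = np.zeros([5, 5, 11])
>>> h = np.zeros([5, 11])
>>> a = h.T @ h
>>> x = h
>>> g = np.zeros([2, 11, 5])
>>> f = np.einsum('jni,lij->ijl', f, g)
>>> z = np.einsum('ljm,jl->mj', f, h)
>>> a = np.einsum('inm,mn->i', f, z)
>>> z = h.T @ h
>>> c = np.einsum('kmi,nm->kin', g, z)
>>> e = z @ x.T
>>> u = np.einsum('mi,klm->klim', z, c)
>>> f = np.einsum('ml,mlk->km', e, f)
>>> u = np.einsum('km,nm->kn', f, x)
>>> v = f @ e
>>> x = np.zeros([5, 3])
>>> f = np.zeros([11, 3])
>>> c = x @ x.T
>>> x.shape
(5, 3)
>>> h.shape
(5, 11)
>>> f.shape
(11, 3)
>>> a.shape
(11,)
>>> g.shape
(2, 11, 5)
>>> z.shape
(11, 11)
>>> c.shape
(5, 5)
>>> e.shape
(11, 5)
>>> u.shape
(2, 5)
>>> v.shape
(2, 5)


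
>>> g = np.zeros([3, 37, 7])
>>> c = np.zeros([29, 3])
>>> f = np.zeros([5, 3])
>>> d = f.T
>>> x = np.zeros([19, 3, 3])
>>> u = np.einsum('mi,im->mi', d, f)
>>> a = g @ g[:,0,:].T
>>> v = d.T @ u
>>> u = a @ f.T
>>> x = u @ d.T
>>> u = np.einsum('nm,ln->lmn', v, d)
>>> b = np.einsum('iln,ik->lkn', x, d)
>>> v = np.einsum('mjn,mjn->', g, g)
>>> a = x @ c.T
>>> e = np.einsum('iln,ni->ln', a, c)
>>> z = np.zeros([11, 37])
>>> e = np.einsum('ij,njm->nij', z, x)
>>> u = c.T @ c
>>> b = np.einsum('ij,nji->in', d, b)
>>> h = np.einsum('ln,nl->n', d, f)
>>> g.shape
(3, 37, 7)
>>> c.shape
(29, 3)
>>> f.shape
(5, 3)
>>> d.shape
(3, 5)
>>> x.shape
(3, 37, 3)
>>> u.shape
(3, 3)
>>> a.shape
(3, 37, 29)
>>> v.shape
()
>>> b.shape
(3, 37)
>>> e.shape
(3, 11, 37)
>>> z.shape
(11, 37)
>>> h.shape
(5,)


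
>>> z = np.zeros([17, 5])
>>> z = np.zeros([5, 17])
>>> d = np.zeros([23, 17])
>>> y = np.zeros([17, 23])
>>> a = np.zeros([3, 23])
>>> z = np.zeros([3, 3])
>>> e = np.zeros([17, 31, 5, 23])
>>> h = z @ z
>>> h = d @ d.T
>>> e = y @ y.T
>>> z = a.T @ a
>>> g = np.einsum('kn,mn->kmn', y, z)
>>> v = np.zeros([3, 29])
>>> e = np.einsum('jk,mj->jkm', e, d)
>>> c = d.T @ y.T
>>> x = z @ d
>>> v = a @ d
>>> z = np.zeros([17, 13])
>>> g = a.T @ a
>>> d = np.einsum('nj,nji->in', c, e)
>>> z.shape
(17, 13)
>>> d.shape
(23, 17)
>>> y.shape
(17, 23)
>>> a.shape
(3, 23)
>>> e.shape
(17, 17, 23)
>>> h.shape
(23, 23)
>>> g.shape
(23, 23)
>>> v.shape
(3, 17)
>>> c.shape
(17, 17)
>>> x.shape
(23, 17)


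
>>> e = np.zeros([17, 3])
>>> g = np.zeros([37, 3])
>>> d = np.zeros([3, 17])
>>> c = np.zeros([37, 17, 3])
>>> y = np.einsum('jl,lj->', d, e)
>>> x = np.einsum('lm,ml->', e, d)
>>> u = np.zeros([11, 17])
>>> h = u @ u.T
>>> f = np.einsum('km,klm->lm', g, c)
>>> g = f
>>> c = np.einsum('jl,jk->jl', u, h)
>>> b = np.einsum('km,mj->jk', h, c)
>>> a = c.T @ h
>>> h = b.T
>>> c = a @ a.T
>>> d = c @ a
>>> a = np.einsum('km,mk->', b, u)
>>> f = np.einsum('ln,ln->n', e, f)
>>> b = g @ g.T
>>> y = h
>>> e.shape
(17, 3)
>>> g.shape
(17, 3)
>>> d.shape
(17, 11)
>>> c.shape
(17, 17)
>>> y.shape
(11, 17)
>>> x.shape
()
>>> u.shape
(11, 17)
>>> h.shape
(11, 17)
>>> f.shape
(3,)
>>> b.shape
(17, 17)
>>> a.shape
()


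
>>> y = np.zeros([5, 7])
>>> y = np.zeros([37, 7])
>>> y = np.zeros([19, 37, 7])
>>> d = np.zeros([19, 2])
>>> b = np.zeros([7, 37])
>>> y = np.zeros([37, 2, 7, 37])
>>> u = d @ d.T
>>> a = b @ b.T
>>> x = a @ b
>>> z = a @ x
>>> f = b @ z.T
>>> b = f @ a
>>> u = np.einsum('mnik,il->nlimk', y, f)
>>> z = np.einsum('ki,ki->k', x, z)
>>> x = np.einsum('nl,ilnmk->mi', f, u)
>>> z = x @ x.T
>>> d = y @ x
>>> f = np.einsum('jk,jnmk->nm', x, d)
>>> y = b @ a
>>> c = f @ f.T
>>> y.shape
(7, 7)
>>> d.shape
(37, 2, 7, 2)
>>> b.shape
(7, 7)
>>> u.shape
(2, 7, 7, 37, 37)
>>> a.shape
(7, 7)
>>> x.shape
(37, 2)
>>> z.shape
(37, 37)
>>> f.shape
(2, 7)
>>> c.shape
(2, 2)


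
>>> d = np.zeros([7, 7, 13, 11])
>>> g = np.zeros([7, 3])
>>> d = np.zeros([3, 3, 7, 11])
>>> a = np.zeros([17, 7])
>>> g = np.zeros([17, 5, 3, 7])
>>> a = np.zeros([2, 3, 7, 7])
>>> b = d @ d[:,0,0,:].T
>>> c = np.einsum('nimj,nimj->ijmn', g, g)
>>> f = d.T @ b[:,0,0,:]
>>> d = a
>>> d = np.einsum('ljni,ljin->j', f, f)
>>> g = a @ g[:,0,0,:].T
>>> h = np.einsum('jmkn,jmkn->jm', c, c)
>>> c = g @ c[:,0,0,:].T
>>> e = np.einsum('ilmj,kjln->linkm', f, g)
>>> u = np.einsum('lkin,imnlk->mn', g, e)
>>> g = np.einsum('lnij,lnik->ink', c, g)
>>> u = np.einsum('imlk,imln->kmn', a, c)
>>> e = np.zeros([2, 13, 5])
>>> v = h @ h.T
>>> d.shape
(7,)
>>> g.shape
(7, 3, 17)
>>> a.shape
(2, 3, 7, 7)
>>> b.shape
(3, 3, 7, 3)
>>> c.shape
(2, 3, 7, 5)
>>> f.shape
(11, 7, 3, 3)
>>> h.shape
(5, 7)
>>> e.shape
(2, 13, 5)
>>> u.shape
(7, 3, 5)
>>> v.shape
(5, 5)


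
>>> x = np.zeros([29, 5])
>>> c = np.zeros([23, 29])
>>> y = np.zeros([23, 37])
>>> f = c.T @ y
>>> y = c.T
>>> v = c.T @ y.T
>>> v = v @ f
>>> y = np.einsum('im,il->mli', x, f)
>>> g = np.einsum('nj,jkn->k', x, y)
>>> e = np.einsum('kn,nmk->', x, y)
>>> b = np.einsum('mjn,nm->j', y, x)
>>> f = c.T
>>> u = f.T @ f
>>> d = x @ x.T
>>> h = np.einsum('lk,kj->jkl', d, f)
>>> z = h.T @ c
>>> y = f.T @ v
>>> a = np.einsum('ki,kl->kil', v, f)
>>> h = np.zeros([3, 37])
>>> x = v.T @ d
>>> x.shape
(37, 29)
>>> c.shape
(23, 29)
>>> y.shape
(23, 37)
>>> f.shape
(29, 23)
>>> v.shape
(29, 37)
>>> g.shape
(37,)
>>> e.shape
()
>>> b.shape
(37,)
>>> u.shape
(23, 23)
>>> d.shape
(29, 29)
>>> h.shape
(3, 37)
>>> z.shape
(29, 29, 29)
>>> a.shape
(29, 37, 23)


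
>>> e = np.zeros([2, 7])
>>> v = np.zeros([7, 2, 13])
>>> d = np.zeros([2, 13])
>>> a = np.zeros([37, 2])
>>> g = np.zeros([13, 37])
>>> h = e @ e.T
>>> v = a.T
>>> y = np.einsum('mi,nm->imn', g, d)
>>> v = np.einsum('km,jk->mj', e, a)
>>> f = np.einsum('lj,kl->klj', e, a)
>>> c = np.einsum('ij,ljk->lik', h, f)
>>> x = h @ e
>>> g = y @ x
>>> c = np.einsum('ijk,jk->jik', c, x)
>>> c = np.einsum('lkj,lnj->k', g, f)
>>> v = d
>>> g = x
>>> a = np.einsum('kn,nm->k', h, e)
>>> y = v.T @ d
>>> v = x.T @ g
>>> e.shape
(2, 7)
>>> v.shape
(7, 7)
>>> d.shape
(2, 13)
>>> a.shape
(2,)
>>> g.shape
(2, 7)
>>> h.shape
(2, 2)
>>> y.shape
(13, 13)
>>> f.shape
(37, 2, 7)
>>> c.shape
(13,)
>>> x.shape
(2, 7)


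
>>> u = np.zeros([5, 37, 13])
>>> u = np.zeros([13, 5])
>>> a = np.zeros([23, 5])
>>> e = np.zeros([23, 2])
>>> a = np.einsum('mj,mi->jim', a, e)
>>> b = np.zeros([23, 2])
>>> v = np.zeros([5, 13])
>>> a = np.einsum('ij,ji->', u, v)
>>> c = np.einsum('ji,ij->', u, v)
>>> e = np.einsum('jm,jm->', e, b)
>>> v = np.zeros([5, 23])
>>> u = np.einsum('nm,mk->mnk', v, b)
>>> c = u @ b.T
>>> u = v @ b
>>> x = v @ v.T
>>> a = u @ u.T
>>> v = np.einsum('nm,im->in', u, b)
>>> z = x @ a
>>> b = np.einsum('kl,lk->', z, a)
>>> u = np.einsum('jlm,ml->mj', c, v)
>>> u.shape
(23, 23)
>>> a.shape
(5, 5)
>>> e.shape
()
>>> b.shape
()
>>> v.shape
(23, 5)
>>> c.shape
(23, 5, 23)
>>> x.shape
(5, 5)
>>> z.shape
(5, 5)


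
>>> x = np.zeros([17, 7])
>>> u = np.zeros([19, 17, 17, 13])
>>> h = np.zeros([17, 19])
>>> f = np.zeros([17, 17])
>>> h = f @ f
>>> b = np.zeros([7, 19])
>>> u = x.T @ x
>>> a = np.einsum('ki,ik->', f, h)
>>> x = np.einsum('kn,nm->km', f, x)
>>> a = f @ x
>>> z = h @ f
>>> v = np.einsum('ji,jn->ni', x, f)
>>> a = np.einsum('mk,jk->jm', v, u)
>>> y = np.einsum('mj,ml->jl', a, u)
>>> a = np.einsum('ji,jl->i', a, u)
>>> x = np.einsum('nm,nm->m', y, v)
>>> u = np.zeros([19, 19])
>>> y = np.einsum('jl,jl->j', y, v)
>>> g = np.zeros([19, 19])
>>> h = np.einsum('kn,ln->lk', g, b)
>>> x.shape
(7,)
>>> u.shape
(19, 19)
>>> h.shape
(7, 19)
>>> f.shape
(17, 17)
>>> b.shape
(7, 19)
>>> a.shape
(17,)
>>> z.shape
(17, 17)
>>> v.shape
(17, 7)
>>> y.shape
(17,)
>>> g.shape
(19, 19)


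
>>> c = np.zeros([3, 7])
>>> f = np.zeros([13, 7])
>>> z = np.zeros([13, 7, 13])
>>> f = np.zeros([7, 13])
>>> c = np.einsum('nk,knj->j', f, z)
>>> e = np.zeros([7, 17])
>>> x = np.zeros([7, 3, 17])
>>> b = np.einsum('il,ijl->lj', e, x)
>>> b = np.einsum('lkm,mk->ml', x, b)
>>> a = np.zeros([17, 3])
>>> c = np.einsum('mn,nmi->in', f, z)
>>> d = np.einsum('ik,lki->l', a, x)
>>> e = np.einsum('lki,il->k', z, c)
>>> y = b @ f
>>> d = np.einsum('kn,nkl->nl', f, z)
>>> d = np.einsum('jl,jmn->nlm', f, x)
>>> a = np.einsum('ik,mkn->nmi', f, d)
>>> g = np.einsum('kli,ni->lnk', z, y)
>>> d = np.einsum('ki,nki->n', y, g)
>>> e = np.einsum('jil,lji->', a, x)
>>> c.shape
(13, 13)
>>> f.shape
(7, 13)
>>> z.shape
(13, 7, 13)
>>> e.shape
()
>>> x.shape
(7, 3, 17)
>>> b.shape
(17, 7)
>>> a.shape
(3, 17, 7)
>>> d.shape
(7,)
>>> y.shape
(17, 13)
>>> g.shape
(7, 17, 13)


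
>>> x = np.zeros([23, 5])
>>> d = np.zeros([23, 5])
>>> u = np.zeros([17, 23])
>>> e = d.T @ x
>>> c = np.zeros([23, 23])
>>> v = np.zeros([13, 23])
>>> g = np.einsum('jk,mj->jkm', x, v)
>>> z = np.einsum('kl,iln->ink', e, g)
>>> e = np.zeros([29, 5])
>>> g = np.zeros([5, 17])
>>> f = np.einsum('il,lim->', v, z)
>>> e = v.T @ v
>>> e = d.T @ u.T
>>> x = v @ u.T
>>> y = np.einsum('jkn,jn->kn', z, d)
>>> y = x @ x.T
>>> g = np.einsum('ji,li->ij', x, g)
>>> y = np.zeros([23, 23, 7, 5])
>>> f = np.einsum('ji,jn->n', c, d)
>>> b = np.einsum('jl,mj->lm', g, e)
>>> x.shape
(13, 17)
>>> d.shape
(23, 5)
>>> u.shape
(17, 23)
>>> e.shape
(5, 17)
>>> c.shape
(23, 23)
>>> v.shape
(13, 23)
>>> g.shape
(17, 13)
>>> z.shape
(23, 13, 5)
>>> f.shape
(5,)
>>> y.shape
(23, 23, 7, 5)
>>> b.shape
(13, 5)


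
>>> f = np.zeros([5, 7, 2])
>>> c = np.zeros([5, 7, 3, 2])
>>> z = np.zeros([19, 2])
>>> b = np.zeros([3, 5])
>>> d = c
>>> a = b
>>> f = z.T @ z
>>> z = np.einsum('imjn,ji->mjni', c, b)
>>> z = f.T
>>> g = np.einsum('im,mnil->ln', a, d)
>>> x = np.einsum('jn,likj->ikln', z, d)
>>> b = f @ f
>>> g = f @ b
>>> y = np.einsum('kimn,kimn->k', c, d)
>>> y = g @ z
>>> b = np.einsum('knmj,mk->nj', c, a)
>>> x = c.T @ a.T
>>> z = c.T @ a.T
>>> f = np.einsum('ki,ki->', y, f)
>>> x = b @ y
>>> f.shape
()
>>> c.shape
(5, 7, 3, 2)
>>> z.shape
(2, 3, 7, 3)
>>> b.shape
(7, 2)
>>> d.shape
(5, 7, 3, 2)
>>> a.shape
(3, 5)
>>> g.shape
(2, 2)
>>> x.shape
(7, 2)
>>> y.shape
(2, 2)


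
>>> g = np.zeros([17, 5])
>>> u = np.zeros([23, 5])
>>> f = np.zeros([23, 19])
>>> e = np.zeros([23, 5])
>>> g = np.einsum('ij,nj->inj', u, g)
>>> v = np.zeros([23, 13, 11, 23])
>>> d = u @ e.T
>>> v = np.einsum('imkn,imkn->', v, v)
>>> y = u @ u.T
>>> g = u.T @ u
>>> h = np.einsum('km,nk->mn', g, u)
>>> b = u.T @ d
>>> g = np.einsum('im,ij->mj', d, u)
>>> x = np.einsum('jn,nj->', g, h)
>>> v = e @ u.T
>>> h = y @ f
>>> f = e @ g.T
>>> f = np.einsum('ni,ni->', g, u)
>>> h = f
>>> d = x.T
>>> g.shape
(23, 5)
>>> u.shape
(23, 5)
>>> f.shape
()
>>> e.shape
(23, 5)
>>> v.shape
(23, 23)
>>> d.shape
()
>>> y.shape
(23, 23)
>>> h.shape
()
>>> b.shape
(5, 23)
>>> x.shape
()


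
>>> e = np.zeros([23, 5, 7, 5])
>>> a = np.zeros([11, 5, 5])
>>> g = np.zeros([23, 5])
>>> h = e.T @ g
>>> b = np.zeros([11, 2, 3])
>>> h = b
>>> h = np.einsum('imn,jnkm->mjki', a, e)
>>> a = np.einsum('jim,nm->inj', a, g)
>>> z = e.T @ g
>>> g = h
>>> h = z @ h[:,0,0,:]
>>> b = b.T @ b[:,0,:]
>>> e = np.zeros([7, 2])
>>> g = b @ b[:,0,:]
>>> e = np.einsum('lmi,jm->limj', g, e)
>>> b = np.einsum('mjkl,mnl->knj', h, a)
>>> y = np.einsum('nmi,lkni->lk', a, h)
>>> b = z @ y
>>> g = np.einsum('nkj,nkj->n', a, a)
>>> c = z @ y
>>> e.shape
(3, 3, 2, 7)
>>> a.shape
(5, 23, 11)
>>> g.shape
(5,)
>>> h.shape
(5, 7, 5, 11)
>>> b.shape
(5, 7, 5, 7)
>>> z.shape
(5, 7, 5, 5)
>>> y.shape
(5, 7)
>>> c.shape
(5, 7, 5, 7)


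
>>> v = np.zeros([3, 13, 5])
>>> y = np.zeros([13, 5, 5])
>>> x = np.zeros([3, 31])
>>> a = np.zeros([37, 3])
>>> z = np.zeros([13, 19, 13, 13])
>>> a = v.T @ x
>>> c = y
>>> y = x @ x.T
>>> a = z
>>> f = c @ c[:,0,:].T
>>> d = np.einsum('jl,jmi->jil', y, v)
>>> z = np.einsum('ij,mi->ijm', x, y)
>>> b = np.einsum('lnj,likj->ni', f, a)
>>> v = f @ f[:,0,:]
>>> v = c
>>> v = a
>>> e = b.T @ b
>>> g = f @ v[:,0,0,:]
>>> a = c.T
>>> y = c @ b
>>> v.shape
(13, 19, 13, 13)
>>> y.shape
(13, 5, 19)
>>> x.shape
(3, 31)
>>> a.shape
(5, 5, 13)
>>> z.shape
(3, 31, 3)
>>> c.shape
(13, 5, 5)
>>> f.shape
(13, 5, 13)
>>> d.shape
(3, 5, 3)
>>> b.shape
(5, 19)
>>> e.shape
(19, 19)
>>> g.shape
(13, 5, 13)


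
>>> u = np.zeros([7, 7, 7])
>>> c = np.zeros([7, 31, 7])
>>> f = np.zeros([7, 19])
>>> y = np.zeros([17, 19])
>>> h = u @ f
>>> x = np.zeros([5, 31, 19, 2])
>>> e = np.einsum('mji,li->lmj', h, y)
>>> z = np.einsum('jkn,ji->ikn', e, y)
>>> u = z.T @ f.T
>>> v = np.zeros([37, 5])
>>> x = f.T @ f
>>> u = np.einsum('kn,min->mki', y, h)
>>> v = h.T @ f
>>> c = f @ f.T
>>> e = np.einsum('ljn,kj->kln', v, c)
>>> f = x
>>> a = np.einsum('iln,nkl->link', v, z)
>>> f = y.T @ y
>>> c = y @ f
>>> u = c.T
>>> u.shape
(19, 17)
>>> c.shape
(17, 19)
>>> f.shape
(19, 19)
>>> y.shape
(17, 19)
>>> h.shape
(7, 7, 19)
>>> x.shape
(19, 19)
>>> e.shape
(7, 19, 19)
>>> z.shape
(19, 7, 7)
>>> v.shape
(19, 7, 19)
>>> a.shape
(7, 19, 19, 7)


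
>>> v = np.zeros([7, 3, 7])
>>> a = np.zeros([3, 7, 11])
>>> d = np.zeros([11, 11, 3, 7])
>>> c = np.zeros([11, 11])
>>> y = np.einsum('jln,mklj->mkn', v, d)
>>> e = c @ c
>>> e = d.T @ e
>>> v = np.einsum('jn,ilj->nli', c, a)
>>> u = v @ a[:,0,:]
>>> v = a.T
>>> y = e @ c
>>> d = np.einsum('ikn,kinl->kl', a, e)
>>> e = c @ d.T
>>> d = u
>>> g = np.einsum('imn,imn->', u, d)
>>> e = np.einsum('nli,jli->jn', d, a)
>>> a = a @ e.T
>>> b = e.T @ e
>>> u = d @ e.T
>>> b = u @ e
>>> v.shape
(11, 7, 3)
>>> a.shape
(3, 7, 3)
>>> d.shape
(11, 7, 11)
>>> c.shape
(11, 11)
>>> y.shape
(7, 3, 11, 11)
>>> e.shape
(3, 11)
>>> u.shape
(11, 7, 3)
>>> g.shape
()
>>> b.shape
(11, 7, 11)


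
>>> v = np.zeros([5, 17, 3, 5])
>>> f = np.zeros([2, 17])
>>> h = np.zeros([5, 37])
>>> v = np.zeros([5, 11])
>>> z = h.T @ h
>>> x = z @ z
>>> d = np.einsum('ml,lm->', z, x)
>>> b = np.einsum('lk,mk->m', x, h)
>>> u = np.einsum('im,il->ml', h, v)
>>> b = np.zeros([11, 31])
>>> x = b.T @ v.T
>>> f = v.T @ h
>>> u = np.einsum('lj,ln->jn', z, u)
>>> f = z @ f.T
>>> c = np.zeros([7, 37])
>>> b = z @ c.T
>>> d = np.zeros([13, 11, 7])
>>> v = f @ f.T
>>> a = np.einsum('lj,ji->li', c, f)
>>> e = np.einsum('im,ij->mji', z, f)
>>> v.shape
(37, 37)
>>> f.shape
(37, 11)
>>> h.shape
(5, 37)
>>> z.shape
(37, 37)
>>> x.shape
(31, 5)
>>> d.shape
(13, 11, 7)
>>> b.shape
(37, 7)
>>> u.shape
(37, 11)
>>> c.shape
(7, 37)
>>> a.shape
(7, 11)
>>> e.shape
(37, 11, 37)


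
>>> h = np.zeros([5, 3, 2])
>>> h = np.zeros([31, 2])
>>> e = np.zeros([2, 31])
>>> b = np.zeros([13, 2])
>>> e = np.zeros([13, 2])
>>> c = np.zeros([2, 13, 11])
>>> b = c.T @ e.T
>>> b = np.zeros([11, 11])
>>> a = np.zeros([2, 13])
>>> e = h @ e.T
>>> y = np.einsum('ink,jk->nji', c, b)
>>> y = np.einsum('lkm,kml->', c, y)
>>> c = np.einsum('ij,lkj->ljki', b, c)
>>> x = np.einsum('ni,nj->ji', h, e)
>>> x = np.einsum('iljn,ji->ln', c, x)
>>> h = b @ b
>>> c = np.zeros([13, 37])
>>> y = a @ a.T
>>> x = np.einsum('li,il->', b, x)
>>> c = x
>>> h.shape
(11, 11)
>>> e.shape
(31, 13)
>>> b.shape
(11, 11)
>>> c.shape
()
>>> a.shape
(2, 13)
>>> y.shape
(2, 2)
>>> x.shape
()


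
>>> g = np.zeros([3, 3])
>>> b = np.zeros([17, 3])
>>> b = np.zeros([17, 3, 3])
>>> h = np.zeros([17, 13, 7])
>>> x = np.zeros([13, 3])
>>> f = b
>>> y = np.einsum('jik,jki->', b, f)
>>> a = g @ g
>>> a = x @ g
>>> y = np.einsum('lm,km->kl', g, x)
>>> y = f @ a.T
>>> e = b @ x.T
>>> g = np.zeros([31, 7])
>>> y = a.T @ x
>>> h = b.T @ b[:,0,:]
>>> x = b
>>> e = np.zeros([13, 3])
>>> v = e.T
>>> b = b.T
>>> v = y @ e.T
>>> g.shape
(31, 7)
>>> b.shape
(3, 3, 17)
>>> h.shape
(3, 3, 3)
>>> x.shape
(17, 3, 3)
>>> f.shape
(17, 3, 3)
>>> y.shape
(3, 3)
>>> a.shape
(13, 3)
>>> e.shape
(13, 3)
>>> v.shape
(3, 13)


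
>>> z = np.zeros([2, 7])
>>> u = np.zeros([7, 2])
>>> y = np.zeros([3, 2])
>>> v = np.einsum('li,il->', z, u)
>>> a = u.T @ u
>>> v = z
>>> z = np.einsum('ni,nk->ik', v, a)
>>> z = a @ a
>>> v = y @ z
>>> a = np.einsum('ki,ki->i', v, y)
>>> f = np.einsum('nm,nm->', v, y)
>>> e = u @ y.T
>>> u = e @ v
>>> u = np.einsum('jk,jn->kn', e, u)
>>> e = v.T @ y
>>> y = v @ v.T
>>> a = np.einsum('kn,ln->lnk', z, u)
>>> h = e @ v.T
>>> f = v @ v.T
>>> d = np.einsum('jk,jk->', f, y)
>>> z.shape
(2, 2)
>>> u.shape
(3, 2)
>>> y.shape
(3, 3)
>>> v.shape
(3, 2)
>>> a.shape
(3, 2, 2)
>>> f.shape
(3, 3)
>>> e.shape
(2, 2)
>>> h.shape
(2, 3)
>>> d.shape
()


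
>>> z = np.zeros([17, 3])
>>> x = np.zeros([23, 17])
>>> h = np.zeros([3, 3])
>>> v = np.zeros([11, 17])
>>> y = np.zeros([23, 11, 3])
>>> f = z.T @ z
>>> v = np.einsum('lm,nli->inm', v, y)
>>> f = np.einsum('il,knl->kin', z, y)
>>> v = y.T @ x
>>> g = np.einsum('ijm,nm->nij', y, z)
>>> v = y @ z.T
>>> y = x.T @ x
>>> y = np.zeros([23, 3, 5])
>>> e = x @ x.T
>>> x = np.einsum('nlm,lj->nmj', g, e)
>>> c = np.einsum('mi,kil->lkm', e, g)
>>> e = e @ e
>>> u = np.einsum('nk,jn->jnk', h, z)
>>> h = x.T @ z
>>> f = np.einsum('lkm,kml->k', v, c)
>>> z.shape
(17, 3)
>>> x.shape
(17, 11, 23)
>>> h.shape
(23, 11, 3)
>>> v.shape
(23, 11, 17)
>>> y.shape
(23, 3, 5)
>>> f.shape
(11,)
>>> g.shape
(17, 23, 11)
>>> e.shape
(23, 23)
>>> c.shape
(11, 17, 23)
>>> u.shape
(17, 3, 3)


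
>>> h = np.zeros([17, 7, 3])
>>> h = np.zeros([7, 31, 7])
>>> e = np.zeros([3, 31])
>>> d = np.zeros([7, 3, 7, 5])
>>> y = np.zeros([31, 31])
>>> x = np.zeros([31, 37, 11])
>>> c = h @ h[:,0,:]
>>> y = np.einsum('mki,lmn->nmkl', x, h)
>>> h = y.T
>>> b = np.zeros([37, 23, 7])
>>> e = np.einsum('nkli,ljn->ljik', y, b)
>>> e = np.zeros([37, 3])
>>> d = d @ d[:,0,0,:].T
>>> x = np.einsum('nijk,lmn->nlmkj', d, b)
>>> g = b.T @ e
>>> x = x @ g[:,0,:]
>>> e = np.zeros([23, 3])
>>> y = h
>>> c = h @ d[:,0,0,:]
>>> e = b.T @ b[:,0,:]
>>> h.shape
(7, 37, 31, 7)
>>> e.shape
(7, 23, 7)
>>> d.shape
(7, 3, 7, 7)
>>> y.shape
(7, 37, 31, 7)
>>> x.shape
(7, 37, 23, 7, 3)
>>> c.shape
(7, 37, 31, 7)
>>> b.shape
(37, 23, 7)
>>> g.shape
(7, 23, 3)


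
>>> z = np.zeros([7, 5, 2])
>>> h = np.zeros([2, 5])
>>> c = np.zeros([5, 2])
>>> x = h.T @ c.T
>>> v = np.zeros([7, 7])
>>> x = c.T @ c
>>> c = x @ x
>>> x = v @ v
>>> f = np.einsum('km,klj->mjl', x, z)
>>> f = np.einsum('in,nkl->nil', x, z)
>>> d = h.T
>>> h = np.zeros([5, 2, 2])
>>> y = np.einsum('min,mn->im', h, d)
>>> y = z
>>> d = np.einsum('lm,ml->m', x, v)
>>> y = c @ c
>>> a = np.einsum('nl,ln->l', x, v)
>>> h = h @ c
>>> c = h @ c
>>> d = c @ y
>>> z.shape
(7, 5, 2)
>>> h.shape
(5, 2, 2)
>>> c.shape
(5, 2, 2)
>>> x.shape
(7, 7)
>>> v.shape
(7, 7)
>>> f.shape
(7, 7, 2)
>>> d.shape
(5, 2, 2)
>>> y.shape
(2, 2)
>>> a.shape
(7,)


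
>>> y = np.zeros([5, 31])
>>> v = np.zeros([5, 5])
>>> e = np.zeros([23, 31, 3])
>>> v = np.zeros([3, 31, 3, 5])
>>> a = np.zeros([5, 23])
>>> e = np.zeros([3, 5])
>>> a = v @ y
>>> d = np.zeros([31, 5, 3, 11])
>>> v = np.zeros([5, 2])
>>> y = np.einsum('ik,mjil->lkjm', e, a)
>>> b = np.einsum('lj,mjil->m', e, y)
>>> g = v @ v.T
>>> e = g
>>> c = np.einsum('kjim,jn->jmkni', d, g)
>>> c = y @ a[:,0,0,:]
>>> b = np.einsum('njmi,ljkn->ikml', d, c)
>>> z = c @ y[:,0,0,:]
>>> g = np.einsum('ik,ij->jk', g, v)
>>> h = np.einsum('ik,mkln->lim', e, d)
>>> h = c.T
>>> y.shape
(31, 5, 31, 3)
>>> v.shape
(5, 2)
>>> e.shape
(5, 5)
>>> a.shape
(3, 31, 3, 31)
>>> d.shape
(31, 5, 3, 11)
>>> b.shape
(11, 31, 3, 31)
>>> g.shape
(2, 5)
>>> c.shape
(31, 5, 31, 31)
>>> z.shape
(31, 5, 31, 3)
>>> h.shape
(31, 31, 5, 31)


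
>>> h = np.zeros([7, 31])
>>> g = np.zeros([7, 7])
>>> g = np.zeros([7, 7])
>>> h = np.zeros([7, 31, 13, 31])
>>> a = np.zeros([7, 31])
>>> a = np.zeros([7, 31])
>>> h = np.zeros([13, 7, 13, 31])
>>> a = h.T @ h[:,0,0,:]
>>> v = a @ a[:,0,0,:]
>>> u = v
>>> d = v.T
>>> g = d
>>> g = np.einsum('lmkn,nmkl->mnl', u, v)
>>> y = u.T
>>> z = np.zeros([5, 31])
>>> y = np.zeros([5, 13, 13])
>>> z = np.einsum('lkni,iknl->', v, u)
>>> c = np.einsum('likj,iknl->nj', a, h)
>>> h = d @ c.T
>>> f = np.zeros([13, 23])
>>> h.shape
(31, 7, 13, 13)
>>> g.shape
(13, 31, 31)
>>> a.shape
(31, 13, 7, 31)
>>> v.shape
(31, 13, 7, 31)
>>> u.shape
(31, 13, 7, 31)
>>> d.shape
(31, 7, 13, 31)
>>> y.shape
(5, 13, 13)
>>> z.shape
()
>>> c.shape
(13, 31)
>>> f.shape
(13, 23)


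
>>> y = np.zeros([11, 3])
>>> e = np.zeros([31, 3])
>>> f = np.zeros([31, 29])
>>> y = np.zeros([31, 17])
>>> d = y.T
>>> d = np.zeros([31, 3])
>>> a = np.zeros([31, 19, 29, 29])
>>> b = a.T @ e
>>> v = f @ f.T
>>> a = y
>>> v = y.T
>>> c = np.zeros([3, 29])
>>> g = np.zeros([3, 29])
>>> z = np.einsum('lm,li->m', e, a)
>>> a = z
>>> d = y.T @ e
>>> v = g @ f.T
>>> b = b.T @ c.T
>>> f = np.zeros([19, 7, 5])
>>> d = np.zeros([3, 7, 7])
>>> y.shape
(31, 17)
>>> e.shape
(31, 3)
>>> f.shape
(19, 7, 5)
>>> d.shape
(3, 7, 7)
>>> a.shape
(3,)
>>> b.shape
(3, 19, 29, 3)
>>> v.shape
(3, 31)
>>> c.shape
(3, 29)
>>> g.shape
(3, 29)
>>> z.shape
(3,)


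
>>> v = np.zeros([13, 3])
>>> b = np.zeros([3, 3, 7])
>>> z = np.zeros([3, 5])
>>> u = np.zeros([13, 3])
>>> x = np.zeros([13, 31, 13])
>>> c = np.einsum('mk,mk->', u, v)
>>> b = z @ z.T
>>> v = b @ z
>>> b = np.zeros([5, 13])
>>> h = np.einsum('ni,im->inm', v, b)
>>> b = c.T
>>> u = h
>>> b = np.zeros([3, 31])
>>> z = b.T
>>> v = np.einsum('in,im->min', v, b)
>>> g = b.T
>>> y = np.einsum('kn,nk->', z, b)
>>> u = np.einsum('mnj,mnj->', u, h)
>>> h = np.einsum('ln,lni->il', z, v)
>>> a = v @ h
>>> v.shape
(31, 3, 5)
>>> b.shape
(3, 31)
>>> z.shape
(31, 3)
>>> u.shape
()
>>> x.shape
(13, 31, 13)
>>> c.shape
()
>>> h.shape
(5, 31)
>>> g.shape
(31, 3)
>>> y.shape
()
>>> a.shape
(31, 3, 31)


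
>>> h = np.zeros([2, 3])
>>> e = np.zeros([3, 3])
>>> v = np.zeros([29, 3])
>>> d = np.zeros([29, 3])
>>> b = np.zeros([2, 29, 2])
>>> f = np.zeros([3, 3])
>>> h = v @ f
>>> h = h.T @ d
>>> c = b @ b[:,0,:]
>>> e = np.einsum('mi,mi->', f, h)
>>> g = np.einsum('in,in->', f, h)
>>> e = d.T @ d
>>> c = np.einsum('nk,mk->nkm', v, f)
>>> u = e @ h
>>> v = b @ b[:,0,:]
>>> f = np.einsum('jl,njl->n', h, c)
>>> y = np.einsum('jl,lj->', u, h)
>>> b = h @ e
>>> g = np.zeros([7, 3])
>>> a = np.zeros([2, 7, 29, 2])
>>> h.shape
(3, 3)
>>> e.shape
(3, 3)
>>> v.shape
(2, 29, 2)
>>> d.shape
(29, 3)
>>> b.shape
(3, 3)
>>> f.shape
(29,)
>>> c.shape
(29, 3, 3)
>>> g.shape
(7, 3)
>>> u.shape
(3, 3)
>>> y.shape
()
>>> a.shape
(2, 7, 29, 2)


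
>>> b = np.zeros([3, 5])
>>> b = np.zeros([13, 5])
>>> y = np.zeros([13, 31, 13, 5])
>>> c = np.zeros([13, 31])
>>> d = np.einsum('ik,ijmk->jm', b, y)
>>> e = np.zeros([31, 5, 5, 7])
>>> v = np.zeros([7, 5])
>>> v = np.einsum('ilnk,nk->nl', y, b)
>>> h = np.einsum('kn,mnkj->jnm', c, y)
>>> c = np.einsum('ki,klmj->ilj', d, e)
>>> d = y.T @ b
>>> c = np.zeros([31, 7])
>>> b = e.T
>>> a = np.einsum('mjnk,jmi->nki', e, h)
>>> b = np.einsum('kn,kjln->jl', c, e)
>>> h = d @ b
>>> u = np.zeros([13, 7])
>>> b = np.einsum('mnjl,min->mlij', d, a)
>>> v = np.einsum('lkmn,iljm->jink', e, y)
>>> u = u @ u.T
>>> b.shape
(5, 5, 7, 31)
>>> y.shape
(13, 31, 13, 5)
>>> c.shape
(31, 7)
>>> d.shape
(5, 13, 31, 5)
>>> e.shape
(31, 5, 5, 7)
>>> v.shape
(13, 13, 7, 5)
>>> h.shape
(5, 13, 31, 5)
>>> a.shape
(5, 7, 13)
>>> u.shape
(13, 13)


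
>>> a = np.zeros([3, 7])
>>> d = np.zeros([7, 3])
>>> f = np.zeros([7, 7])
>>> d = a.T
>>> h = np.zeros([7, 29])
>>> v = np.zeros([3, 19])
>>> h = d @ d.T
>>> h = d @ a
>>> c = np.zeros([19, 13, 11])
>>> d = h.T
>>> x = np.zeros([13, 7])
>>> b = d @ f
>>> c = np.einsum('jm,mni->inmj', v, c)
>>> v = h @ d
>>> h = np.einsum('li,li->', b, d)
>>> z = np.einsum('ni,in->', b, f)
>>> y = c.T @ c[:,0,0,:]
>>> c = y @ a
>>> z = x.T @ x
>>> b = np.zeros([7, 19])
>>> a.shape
(3, 7)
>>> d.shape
(7, 7)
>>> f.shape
(7, 7)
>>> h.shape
()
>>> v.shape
(7, 7)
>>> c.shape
(3, 19, 13, 7)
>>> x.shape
(13, 7)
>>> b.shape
(7, 19)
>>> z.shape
(7, 7)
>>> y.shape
(3, 19, 13, 3)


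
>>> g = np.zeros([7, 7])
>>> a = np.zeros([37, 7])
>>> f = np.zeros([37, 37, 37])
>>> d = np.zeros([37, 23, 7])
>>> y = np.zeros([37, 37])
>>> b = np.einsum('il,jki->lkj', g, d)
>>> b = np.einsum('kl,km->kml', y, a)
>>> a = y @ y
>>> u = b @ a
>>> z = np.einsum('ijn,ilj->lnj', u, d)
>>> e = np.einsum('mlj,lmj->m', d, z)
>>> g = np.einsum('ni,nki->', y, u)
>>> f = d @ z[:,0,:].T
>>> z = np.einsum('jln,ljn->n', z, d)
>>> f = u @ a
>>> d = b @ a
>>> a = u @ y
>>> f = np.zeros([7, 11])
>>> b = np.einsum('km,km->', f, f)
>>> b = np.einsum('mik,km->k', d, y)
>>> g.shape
()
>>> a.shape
(37, 7, 37)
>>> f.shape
(7, 11)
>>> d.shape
(37, 7, 37)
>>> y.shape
(37, 37)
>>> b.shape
(37,)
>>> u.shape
(37, 7, 37)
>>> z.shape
(7,)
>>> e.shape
(37,)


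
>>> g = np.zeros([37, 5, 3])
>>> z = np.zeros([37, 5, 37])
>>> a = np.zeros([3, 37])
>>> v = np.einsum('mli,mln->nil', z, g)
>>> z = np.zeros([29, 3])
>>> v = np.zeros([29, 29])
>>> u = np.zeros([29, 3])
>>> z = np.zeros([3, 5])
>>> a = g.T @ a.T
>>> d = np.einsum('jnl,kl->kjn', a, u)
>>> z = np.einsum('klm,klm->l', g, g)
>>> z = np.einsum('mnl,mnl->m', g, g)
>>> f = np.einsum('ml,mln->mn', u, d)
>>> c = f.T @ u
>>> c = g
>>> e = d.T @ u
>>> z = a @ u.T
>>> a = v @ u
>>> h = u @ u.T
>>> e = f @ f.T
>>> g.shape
(37, 5, 3)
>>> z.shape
(3, 5, 29)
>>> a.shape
(29, 3)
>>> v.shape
(29, 29)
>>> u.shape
(29, 3)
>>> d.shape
(29, 3, 5)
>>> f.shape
(29, 5)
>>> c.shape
(37, 5, 3)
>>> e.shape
(29, 29)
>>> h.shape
(29, 29)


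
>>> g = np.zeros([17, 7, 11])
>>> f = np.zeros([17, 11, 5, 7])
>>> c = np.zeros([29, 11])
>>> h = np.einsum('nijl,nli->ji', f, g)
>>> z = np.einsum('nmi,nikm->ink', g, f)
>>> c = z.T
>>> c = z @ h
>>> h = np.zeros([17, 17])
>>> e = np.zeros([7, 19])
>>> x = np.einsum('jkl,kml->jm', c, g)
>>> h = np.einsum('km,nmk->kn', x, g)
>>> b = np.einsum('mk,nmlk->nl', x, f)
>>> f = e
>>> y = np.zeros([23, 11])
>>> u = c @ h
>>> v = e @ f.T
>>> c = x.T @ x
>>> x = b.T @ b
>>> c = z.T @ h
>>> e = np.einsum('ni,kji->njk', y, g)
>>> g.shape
(17, 7, 11)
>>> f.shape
(7, 19)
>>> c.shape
(5, 17, 17)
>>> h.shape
(11, 17)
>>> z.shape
(11, 17, 5)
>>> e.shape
(23, 7, 17)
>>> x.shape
(5, 5)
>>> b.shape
(17, 5)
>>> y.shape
(23, 11)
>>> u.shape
(11, 17, 17)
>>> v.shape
(7, 7)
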